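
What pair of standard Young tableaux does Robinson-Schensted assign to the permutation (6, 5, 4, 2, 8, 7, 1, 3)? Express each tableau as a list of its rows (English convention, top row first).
Insert each entry of the permutation into P by Schensted row insertion, recording in Q the position of each new cell.

Insert 6: appended to row 1. P = [[6]], Q = [[1]].
Insert 5: 5 bumps 6 from row 1; 6 starts row 2. P = [[5], [6]], Q = [[1], [2]].
Insert 4: 4 bumps 5 from row 1; 5 bumps 6 from row 2; 6 starts row 3. P = [[4], [5], [6]], Q = [[1], [2], [3]].
Insert 2: 2 bumps 4 from row 1; 4 bumps 5 from row 2; 5 bumps 6 from row 3; 6 starts row 4. P = [[2], [4], [5], [6]], Q = [[1], [2], [3], [4]].
Insert 8: appended to row 1. P = [[2, 8], [4], [5], [6]], Q = [[1, 5], [2], [3], [4]].
Insert 7: 7 bumps 8 from row 1; 8 appends to row 2. P = [[2, 7], [4, 8], [5], [6]], Q = [[1, 5], [2, 6], [3], [4]].
Insert 1: 1 bumps 2 from row 1; 2 bumps 4 from row 2; 4 bumps 5 from row 3; 5 bumps 6 from row 4; 6 starts row 5. P = [[1, 7], [2, 8], [4], [5], [6]], Q = [[1, 5], [2, 6], [3], [4], [7]].
Insert 3: 3 bumps 7 from row 1; 7 bumps 8 from row 2; 8 appends to row 3. P = [[1, 3], [2, 7], [4, 8], [5], [6]], Q = [[1, 5], [2, 6], [3, 8], [4], [7]].

So P = [[1, 3], [2, 7], [4, 8], [5], [6]], Q = [[1, 5], [2, 6], [3, 8], [4], [7]].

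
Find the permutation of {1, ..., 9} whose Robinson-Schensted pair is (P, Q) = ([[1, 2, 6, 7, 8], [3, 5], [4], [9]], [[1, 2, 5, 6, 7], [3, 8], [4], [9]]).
4 9 5 1 6 7 8 3 2

Reverse the RSK construction: for i from n down to 1, find the cell of Q containing i, remove the entry at that cell from P, and reverse-bump it up through P; the value ejected from row 1 is w(i).

Step i=9: Q has 9 at row 4, column 1; remove 9 from row 4 of P and reverse-bump: 9 enters row 3 and ejects 4; 4 enters row 2 and ejects 3; 3 enters row 1 and ejects 2. So w(9) = 2. P is now [[1, 3, 6, 7, 8], [4, 5], [9]].
Step i=8: Q has 8 at row 2, column 2; remove 5 from row 2 of P and reverse-bump: 5 enters row 1 and ejects 3. So w(8) = 3. P is now [[1, 5, 6, 7, 8], [4], [9]].
Step i=7: Q has 7 at row 1, column 5; remove that cell from P, ejecting 8. So w(7) = 8. P is now [[1, 5, 6, 7], [4], [9]].
Step i=6: Q has 6 at row 1, column 4; remove that cell from P, ejecting 7. So w(6) = 7. P is now [[1, 5, 6], [4], [9]].
Step i=5: Q has 5 at row 1, column 3; remove that cell from P, ejecting 6. So w(5) = 6. P is now [[1, 5], [4], [9]].
Step i=4: Q has 4 at row 3, column 1; remove 9 from row 3 of P and reverse-bump: 9 enters row 2 and ejects 4; 4 enters row 1 and ejects 1. So w(4) = 1. P is now [[4, 5], [9]].
Step i=3: Q has 3 at row 2, column 1; remove 9 from row 2 of P and reverse-bump: 9 enters row 1 and ejects 5. So w(3) = 5. P is now [[4, 9]].
Step i=2: Q has 2 at row 1, column 2; remove that cell from P, ejecting 9. So w(2) = 9. P is now [[4]].
Step i=1: Q has 1 at row 1, column 1; remove that cell from P, ejecting 4. So w(1) = 4. P is now [].

So w = 4 9 5 1 6 7 8 3 2.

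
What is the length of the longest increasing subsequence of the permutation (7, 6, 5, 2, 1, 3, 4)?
3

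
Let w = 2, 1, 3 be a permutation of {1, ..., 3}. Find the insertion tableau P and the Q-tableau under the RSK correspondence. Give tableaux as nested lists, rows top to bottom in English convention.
P = [[1, 3], [2]], Q = [[1, 3], [2]]

Insert each entry of the permutation into P by Schensted row insertion, recording in Q the position of each new cell.

Insert 2: appended to row 1. P = [[2]], Q = [[1]].
Insert 1: 1 bumps 2 from row 1; 2 starts row 2. P = [[1], [2]], Q = [[1], [2]].
Insert 3: appended to row 1. P = [[1, 3], [2]], Q = [[1, 3], [2]].

So P = [[1, 3], [2]], Q = [[1, 3], [2]].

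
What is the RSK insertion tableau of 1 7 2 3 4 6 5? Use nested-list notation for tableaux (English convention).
Insert 1: appended to row 1. P = [[1]].
Insert 7: appended to row 1. P = [[1, 7]].
Insert 2: 2 bumps 7 from row 1; 7 starts row 2. P = [[1, 2], [7]].
Insert 3: appended to row 1. P = [[1, 2, 3], [7]].
Insert 4: appended to row 1. P = [[1, 2, 3, 4], [7]].
Insert 6: appended to row 1. P = [[1, 2, 3, 4, 6], [7]].
Insert 5: 5 bumps 6 from row 1; 6 bumps 7 from row 2; 7 starts row 3. P = [[1, 2, 3, 4, 5], [6], [7]].

So P = [[1, 2, 3, 4, 5], [6], [7]].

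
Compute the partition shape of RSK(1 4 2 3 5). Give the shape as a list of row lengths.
[4, 1]

Row-insert each entry into an empty tableau.

After inserting 1: P = [[1]].
After inserting 4: P = [[1, 4]].
After inserting 2: P = [[1, 2], [4]].
After inserting 3: P = [[1, 2, 3], [4]].
After inserting 5: P = [[1, 2, 3, 5], [4]].

The final insertion tableau P = [[1, 2, 3, 5], [4]] has shape [4, 1].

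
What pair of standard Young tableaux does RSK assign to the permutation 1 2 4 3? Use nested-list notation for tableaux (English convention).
Insert each entry of the permutation into P by Schensted row insertion, recording in Q the position of each new cell.

Insert 1: appended to row 1. P = [[1]], Q = [[1]].
Insert 2: appended to row 1. P = [[1, 2]], Q = [[1, 2]].
Insert 4: appended to row 1. P = [[1, 2, 4]], Q = [[1, 2, 3]].
Insert 3: 3 bumps 4 from row 1; 4 starts row 2. P = [[1, 2, 3], [4]], Q = [[1, 2, 3], [4]].

So P = [[1, 2, 3], [4]], Q = [[1, 2, 3], [4]].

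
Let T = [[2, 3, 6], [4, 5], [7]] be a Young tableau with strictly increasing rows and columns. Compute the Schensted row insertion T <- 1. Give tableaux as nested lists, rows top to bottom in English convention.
[[1, 3, 6], [2, 5], [4], [7]]

In row 1, 1 replaces 2 (the leftmost entry greater than 1); 2 is bumped to row 2. In row 2, 2 replaces 4 (the leftmost entry greater than 2); 4 is bumped to row 3. In row 3, 4 replaces 7 (the leftmost entry greater than 4); 7 is bumped to row 4. 7 starts a new row 4. The new tableau is [[1, 3, 6], [2, 5], [4], [7]].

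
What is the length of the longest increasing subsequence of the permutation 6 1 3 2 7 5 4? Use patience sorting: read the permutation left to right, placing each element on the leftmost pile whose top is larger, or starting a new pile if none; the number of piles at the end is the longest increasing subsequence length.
3

6: new pile. tops = [6]
1: onto pile 1 (replacing 6). tops = [1]
3: new pile. tops = [1, 3]
2: onto pile 2 (replacing 3). tops = [1, 2]
7: new pile. tops = [1, 2, 7]
5: onto pile 3 (replacing 7). tops = [1, 2, 5]
4: onto pile 3 (replacing 5). tops = [1, 2, 4]

3 piles, so the longest increasing subsequence has length 3.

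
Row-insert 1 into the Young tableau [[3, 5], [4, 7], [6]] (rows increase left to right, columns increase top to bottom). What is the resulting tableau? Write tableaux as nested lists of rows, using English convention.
[[1, 5], [3, 7], [4], [6]]

In row 1, 1 replaces 3 (the leftmost entry greater than 1); 3 is bumped to row 2. In row 2, 3 replaces 4 (the leftmost entry greater than 3); 4 is bumped to row 3. In row 3, 4 replaces 6 (the leftmost entry greater than 4); 6 is bumped to row 4. 6 starts a new row 4. The new tableau is [[1, 5], [3, 7], [4], [6]].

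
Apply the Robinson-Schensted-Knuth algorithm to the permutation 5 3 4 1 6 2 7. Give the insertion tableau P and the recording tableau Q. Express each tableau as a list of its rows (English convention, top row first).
P = [[1, 2, 6, 7], [3, 4], [5]], Q = [[1, 3, 5, 7], [2, 6], [4]]

Insert each entry of the permutation into P by Schensted row insertion, recording in Q the position of each new cell.

Insert 5: appended to row 1. P = [[5]].
Insert 3: 3 bumps 5 from row 1; 5 starts row 2. P = [[3], [5]].
Insert 4: appended to row 1. P = [[3, 4], [5]].
Insert 1: 1 bumps 3 from row 1; 3 bumps 5 from row 2; 5 starts row 3. P = [[1, 4], [3], [5]].
Insert 6: appended to row 1. P = [[1, 4, 6], [3], [5]].
Insert 2: 2 bumps 4 from row 1; 4 appends to row 2. P = [[1, 2, 6], [3, 4], [5]].
Insert 7: appended to row 1. P = [[1, 2, 6, 7], [3, 4], [5]].

So P = [[1, 2, 6, 7], [3, 4], [5]], Q = [[1, 3, 5, 7], [2, 6], [4]].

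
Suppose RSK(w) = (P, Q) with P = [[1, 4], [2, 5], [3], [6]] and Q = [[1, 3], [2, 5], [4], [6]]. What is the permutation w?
6 3 5 2 4 1

Reverse the RSK construction: for i from n down to 1, find the cell of Q containing i, remove the entry at that cell from P, and reverse-bump it up through P; the value ejected from row 1 is w(i).

Step i=6: Q has 6 at row 4, column 1; remove 6 from row 4 of P and reverse-bump: 6 enters row 3 and ejects 3; 3 enters row 2 and ejects 2; 2 enters row 1 and ejects 1. So w(6) = 1. P is now [[2, 4], [3, 5], [6]].
Step i=5: Q has 5 at row 2, column 2; remove 5 from row 2 of P and reverse-bump: 5 enters row 1 and ejects 4. So w(5) = 4. P is now [[2, 5], [3], [6]].
Step i=4: Q has 4 at row 3, column 1; remove 6 from row 3 of P and reverse-bump: 6 enters row 2 and ejects 3; 3 enters row 1 and ejects 2. So w(4) = 2. P is now [[3, 5], [6]].
Step i=3: Q has 3 at row 1, column 2; remove that cell from P, ejecting 5. So w(3) = 5. P is now [[3], [6]].
Step i=2: Q has 2 at row 2, column 1; remove 6 from row 2 of P and reverse-bump: 6 enters row 1 and ejects 3. So w(2) = 3. P is now [[6]].
Step i=1: Q has 1 at row 1, column 1; remove that cell from P, ejecting 6. So w(1) = 6. P is now [].

So w = 6 3 5 2 4 1.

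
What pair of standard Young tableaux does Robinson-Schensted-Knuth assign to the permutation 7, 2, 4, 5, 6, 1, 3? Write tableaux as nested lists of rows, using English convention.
P = [[1, 3, 5, 6], [2, 4], [7]], Q = [[1, 3, 4, 5], [2, 7], [6]]

Insert each entry of the permutation into P by Schensted row insertion, recording in Q the position of each new cell.

After inserting 7: P = [[7]].
After inserting 2: P = [[2], [7]].
After inserting 4: P = [[2, 4], [7]].
After inserting 5: P = [[2, 4, 5], [7]].
After inserting 6: P = [[2, 4, 5, 6], [7]].
After inserting 1: P = [[1, 4, 5, 6], [2], [7]].
After inserting 3: P = [[1, 3, 5, 6], [2, 4], [7]].

So P = [[1, 3, 5, 6], [2, 4], [7]], Q = [[1, 3, 4, 5], [2, 7], [6]].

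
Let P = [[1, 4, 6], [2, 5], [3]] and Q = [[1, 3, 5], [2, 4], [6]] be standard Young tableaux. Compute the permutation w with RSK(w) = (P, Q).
3 2 5 4 6 1

Reverse the RSK construction: for i from n down to 1, find the cell of Q containing i, remove the entry at that cell from P, and reverse-bump it up through P; the value ejected from row 1 is w(i).

Step i=6: Q has 6 at row 3, column 1; remove 3 from row 3 of P and reverse-bump: 3 enters row 2 and ejects 2; 2 enters row 1 and ejects 1. So w(6) = 1. P is now [[2, 4, 6], [3, 5]].
Step i=5: Q has 5 at row 1, column 3; remove that cell from P, ejecting 6. So w(5) = 6. P is now [[2, 4], [3, 5]].
Step i=4: Q has 4 at row 2, column 2; remove 5 from row 2 of P and reverse-bump: 5 enters row 1 and ejects 4. So w(4) = 4. P is now [[2, 5], [3]].
Step i=3: Q has 3 at row 1, column 2; remove that cell from P, ejecting 5. So w(3) = 5. P is now [[2], [3]].
Step i=2: Q has 2 at row 2, column 1; remove 3 from row 2 of P and reverse-bump: 3 enters row 1 and ejects 2. So w(2) = 2. P is now [[3]].
Step i=1: Q has 1 at row 1, column 1; remove that cell from P, ejecting 3. So w(1) = 3. P is now [].

So w = 3 2 5 4 6 1.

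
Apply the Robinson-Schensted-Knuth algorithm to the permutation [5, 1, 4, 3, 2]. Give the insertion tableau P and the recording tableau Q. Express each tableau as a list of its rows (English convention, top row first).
Insert each entry of the permutation into P by Schensted row insertion, recording in Q the position of each new cell.

After inserting 5: P = [[5]].
After inserting 1: P = [[1], [5]].
After inserting 4: P = [[1, 4], [5]].
After inserting 3: P = [[1, 3], [4], [5]].
After inserting 2: P = [[1, 2], [3], [4], [5]].

So P = [[1, 2], [3], [4], [5]], Q = [[1, 3], [2], [4], [5]].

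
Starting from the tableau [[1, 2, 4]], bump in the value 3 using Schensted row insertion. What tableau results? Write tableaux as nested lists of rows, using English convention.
In row 1, 3 replaces 4 (the leftmost entry greater than 3); 4 is bumped to row 2. 4 starts a new row 2. The new tableau is [[1, 2, 3], [4]].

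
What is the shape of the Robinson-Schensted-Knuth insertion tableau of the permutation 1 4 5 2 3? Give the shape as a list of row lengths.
RSK row insertion gives P = [[1, 2, 3], [4, 5]], which has shape [3, 2].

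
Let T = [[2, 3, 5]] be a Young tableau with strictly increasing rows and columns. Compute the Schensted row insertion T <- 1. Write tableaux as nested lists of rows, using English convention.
In row 1, 1 replaces 2 (the leftmost entry greater than 1); 2 is bumped to row 2. 2 starts a new row 2. The new tableau is [[1, 3, 5], [2]].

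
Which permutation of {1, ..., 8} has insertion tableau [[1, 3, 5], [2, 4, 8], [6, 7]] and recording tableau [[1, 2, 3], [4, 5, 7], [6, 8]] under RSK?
6 7 8 2 4 1 5 3

Reverse the RSK construction: for i from n down to 1, find the cell of Q containing i, remove the entry at that cell from P, and reverse-bump it up through P; the value ejected from row 1 is w(i).

Step i=8: Q has 8 at row 3, column 2; remove 7 from row 3 of P and reverse-bump: 7 enters row 2 and ejects 4; 4 enters row 1 and ejects 3. So w(8) = 3. P is now [[1, 4, 5], [2, 7, 8], [6]].
Step i=7: Q has 7 at row 2, column 3; remove 8 from row 2 of P and reverse-bump: 8 enters row 1 and ejects 5. So w(7) = 5. P is now [[1, 4, 8], [2, 7], [6]].
Step i=6: Q has 6 at row 3, column 1; remove 6 from row 3 of P and reverse-bump: 6 enters row 2 and ejects 2; 2 enters row 1 and ejects 1. So w(6) = 1. P is now [[2, 4, 8], [6, 7]].
Step i=5: Q has 5 at row 2, column 2; remove 7 from row 2 of P and reverse-bump: 7 enters row 1 and ejects 4. So w(5) = 4. P is now [[2, 7, 8], [6]].
Step i=4: Q has 4 at row 2, column 1; remove 6 from row 2 of P and reverse-bump: 6 enters row 1 and ejects 2. So w(4) = 2. P is now [[6, 7, 8]].
Step i=3: Q has 3 at row 1, column 3; remove that cell from P, ejecting 8. So w(3) = 8. P is now [[6, 7]].
Step i=2: Q has 2 at row 1, column 2; remove that cell from P, ejecting 7. So w(2) = 7. P is now [[6]].
Step i=1: Q has 1 at row 1, column 1; remove that cell from P, ejecting 6. So w(1) = 6. P is now [].

So w = 6 7 8 2 4 1 5 3.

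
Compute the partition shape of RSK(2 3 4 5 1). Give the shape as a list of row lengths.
[4, 1]

Row-insert each entry into an empty tableau.

After inserting 2: P = [[2]].
After inserting 3: P = [[2, 3]].
After inserting 4: P = [[2, 3, 4]].
After inserting 5: P = [[2, 3, 4, 5]].
After inserting 1: P = [[1, 3, 4, 5], [2]].

The final insertion tableau P = [[1, 3, 4, 5], [2]] has shape [4, 1].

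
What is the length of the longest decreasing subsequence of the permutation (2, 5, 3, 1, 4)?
3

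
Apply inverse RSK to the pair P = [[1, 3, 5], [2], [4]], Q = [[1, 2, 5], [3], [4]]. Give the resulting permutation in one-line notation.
2 4 3 1 5

Reverse RSK: for i = n, n-1, ..., 1, locate i in Q, remove the corresponding corner cell from P, and reverse-bump its entry up through P; the value ejected from row 1 is w(i).

So w = 2 4 3 1 5.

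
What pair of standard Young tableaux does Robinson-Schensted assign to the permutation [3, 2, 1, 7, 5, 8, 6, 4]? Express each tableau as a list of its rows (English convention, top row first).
P = [[1, 4, 6], [2, 5, 8], [3, 7]], Q = [[1, 4, 6], [2, 5, 7], [3, 8]]

Insert each entry of the permutation into P by Schensted row insertion, recording in Q the position of each new cell.

After inserting 3: P = [[3]].
After inserting 2: P = [[2], [3]].
After inserting 1: P = [[1], [2], [3]].
After inserting 7: P = [[1, 7], [2], [3]].
After inserting 5: P = [[1, 5], [2, 7], [3]].
After inserting 8: P = [[1, 5, 8], [2, 7], [3]].
After inserting 6: P = [[1, 5, 6], [2, 7, 8], [3]].
After inserting 4: P = [[1, 4, 6], [2, 5, 8], [3, 7]].

So P = [[1, 4, 6], [2, 5, 8], [3, 7]], Q = [[1, 4, 6], [2, 5, 7], [3, 8]].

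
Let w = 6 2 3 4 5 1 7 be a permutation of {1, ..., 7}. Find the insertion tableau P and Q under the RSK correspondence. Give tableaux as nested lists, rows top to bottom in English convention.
P = [[1, 3, 4, 5, 7], [2], [6]], Q = [[1, 3, 4, 5, 7], [2], [6]]

Insert each entry of the permutation into P by Schensted row insertion, recording in Q the position of each new cell.

Insert 6: appended to row 1. P = [[6]].
Insert 2: 2 bumps 6 from row 1; 6 starts row 2. P = [[2], [6]].
Insert 3: appended to row 1. P = [[2, 3], [6]].
Insert 4: appended to row 1. P = [[2, 3, 4], [6]].
Insert 5: appended to row 1. P = [[2, 3, 4, 5], [6]].
Insert 1: 1 bumps 2 from row 1; 2 bumps 6 from row 2; 6 starts row 3. P = [[1, 3, 4, 5], [2], [6]].
Insert 7: appended to row 1. P = [[1, 3, 4, 5, 7], [2], [6]].

So P = [[1, 3, 4, 5, 7], [2], [6]], Q = [[1, 3, 4, 5, 7], [2], [6]].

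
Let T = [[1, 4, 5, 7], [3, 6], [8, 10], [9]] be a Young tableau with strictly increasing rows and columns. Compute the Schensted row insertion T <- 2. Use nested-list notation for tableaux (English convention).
[[1, 2, 5, 7], [3, 4], [6, 10], [8], [9]]

In row 1, 2 replaces 4 (the leftmost entry greater than 2); 4 is bumped to row 2. In row 2, 4 replaces 6 (the leftmost entry greater than 4); 6 is bumped to row 3. In row 3, 6 replaces 8 (the leftmost entry greater than 6); 8 is bumped to row 4. In row 4, 8 replaces 9 (the leftmost entry greater than 8); 9 is bumped to row 5. 9 starts a new row 5. The new tableau is [[1, 2, 5, 7], [3, 4], [6, 10], [8], [9]].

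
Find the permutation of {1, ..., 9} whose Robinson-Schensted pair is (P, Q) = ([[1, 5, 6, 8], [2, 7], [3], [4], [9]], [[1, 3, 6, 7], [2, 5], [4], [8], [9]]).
9 4 7 3 5 6 8 2 1

Reverse the RSK construction: for i from n down to 1, find the cell of Q containing i, remove the entry at that cell from P, and reverse-bump it up through P; the value ejected from row 1 is w(i).

Step i=9: Q has 9 at row 5, column 1; remove 9 from row 5 of P and reverse-bump: 9 enters row 4 and ejects 4; 4 enters row 3 and ejects 3; 3 enters row 2 and ejects 2; 2 enters row 1 and ejects 1. So w(9) = 1. P is now [[2, 5, 6, 8], [3, 7], [4], [9]].
Step i=8: Q has 8 at row 4, column 1; remove 9 from row 4 of P and reverse-bump: 9 enters row 3 and ejects 4; 4 enters row 2 and ejects 3; 3 enters row 1 and ejects 2. So w(8) = 2. P is now [[3, 5, 6, 8], [4, 7], [9]].
Step i=7: Q has 7 at row 1, column 4; remove that cell from P, ejecting 8. So w(7) = 8. P is now [[3, 5, 6], [4, 7], [9]].
Step i=6: Q has 6 at row 1, column 3; remove that cell from P, ejecting 6. So w(6) = 6. P is now [[3, 5], [4, 7], [9]].
Step i=5: Q has 5 at row 2, column 2; remove 7 from row 2 of P and reverse-bump: 7 enters row 1 and ejects 5. So w(5) = 5. P is now [[3, 7], [4], [9]].
Step i=4: Q has 4 at row 3, column 1; remove 9 from row 3 of P and reverse-bump: 9 enters row 2 and ejects 4; 4 enters row 1 and ejects 3. So w(4) = 3. P is now [[4, 7], [9]].
Step i=3: Q has 3 at row 1, column 2; remove that cell from P, ejecting 7. So w(3) = 7. P is now [[4], [9]].
Step i=2: Q has 2 at row 2, column 1; remove 9 from row 2 of P and reverse-bump: 9 enters row 1 and ejects 4. So w(2) = 4. P is now [[9]].
Step i=1: Q has 1 at row 1, column 1; remove that cell from P, ejecting 9. So w(1) = 9. P is now [].

So w = 9 4 7 3 5 6 8 2 1.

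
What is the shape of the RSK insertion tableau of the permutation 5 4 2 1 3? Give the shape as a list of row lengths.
[2, 1, 1, 1]

RSK row insertion gives P = [[1, 3], [2], [4], [5]], which has shape [2, 1, 1, 1].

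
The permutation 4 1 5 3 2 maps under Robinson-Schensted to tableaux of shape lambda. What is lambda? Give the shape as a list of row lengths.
Row-insert each entry into an empty tableau.

After inserting 4: P = [[4]].
After inserting 1: P = [[1], [4]].
After inserting 5: P = [[1, 5], [4]].
After inserting 3: P = [[1, 3], [4, 5]].
After inserting 2: P = [[1, 2], [3, 5], [4]].

The final insertion tableau P = [[1, 2], [3, 5], [4]] has shape [2, 2, 1].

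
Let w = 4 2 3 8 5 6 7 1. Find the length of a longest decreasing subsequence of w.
3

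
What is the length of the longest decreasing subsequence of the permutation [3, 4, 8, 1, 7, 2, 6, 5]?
4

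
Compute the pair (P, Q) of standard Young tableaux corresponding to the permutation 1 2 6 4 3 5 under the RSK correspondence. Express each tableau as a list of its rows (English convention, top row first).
P = [[1, 2, 3, 5], [4], [6]], Q = [[1, 2, 3, 6], [4], [5]]

Insert each entry of the permutation into P by Schensted row insertion, recording in Q the position of each new cell.

Insert 1: appended to row 1. P = [[1]], Q = [[1]].
Insert 2: appended to row 1. P = [[1, 2]], Q = [[1, 2]].
Insert 6: appended to row 1. P = [[1, 2, 6]], Q = [[1, 2, 3]].
Insert 4: 4 bumps 6 from row 1; 6 starts row 2. P = [[1, 2, 4], [6]], Q = [[1, 2, 3], [4]].
Insert 3: 3 bumps 4 from row 1; 4 bumps 6 from row 2; 6 starts row 3. P = [[1, 2, 3], [4], [6]], Q = [[1, 2, 3], [4], [5]].
Insert 5: appended to row 1. P = [[1, 2, 3, 5], [4], [6]], Q = [[1, 2, 3, 6], [4], [5]].

So P = [[1, 2, 3, 5], [4], [6]], Q = [[1, 2, 3, 6], [4], [5]].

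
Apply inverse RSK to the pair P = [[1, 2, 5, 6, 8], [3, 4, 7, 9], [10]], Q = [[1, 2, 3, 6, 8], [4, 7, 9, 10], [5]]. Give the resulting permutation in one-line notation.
Reverse RSK: for i = n, n-1, ..., 1, locate i in Q, remove the corresponding corner cell from P, and reverse-bump its entry up through P; the value ejected from row 1 is w(i).

So w = 3 4 10 5 1 7 2 9 6 8.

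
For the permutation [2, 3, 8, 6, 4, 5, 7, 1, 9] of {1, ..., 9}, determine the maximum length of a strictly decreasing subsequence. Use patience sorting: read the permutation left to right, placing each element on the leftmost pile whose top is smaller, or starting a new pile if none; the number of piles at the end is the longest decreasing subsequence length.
2: new pile. tops = [2]
3: onto pile 1 (replacing 2). tops = [3]
8: onto pile 1 (replacing 3). tops = [8]
6: new pile. tops = [8, 6]
4: new pile. tops = [8, 6, 4]
5: onto pile 3 (replacing 4). tops = [8, 6, 5]
7: onto pile 2 (replacing 6). tops = [8, 7, 5]
1: new pile. tops = [8, 7, 5, 1]
9: onto pile 1 (replacing 8). tops = [9, 7, 5, 1]

4 piles, so the longest decreasing subsequence has length 4.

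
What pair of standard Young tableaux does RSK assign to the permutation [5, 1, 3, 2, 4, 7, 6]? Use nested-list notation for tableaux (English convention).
P = [[1, 2, 4, 6], [3, 7], [5]], Q = [[1, 3, 5, 6], [2, 7], [4]]

Insert each entry of the permutation into P by Schensted row insertion, recording in Q the position of each new cell.

Insert 5: appended to row 1. P = [[5]], Q = [[1]].
Insert 1: 1 bumps 5 from row 1; 5 starts row 2. P = [[1], [5]], Q = [[1], [2]].
Insert 3: appended to row 1. P = [[1, 3], [5]], Q = [[1, 3], [2]].
Insert 2: 2 bumps 3 from row 1; 3 bumps 5 from row 2; 5 starts row 3. P = [[1, 2], [3], [5]], Q = [[1, 3], [2], [4]].
Insert 4: appended to row 1. P = [[1, 2, 4], [3], [5]], Q = [[1, 3, 5], [2], [4]].
Insert 7: appended to row 1. P = [[1, 2, 4, 7], [3], [5]], Q = [[1, 3, 5, 6], [2], [4]].
Insert 6: 6 bumps 7 from row 1; 7 appends to row 2. P = [[1, 2, 4, 6], [3, 7], [5]], Q = [[1, 3, 5, 6], [2, 7], [4]].

So P = [[1, 2, 4, 6], [3, 7], [5]], Q = [[1, 3, 5, 6], [2, 7], [4]].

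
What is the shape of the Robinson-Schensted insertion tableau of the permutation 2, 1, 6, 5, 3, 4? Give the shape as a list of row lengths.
Row-insert each entry into an empty tableau.

After inserting 2: P = [[2]].
After inserting 1: P = [[1], [2]].
After inserting 6: P = [[1, 6], [2]].
After inserting 5: P = [[1, 5], [2, 6]].
After inserting 3: P = [[1, 3], [2, 5], [6]].
After inserting 4: P = [[1, 3, 4], [2, 5], [6]].

The final insertion tableau P = [[1, 3, 4], [2, 5], [6]] has shape [3, 2, 1].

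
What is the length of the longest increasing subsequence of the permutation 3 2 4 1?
2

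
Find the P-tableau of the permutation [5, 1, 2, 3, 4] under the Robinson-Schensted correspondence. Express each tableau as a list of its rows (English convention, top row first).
P = [[1, 2, 3, 4], [5]]

After inserting 5: P = [[5]].
After inserting 1: P = [[1], [5]].
After inserting 2: P = [[1, 2], [5]].
After inserting 3: P = [[1, 2, 3], [5]].
After inserting 4: P = [[1, 2, 3, 4], [5]].

So P = [[1, 2, 3, 4], [5]].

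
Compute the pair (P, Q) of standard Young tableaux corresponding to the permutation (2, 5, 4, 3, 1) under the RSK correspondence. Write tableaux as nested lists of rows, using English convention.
P = [[1, 3], [2], [4], [5]], Q = [[1, 2], [3], [4], [5]]

Insert each entry of the permutation into P by Schensted row insertion, recording in Q the position of each new cell.

Insert 2: appended to row 1. P = [[2]], Q = [[1]].
Insert 5: appended to row 1. P = [[2, 5]], Q = [[1, 2]].
Insert 4: 4 bumps 5 from row 1; 5 starts row 2. P = [[2, 4], [5]], Q = [[1, 2], [3]].
Insert 3: 3 bumps 4 from row 1; 4 bumps 5 from row 2; 5 starts row 3. P = [[2, 3], [4], [5]], Q = [[1, 2], [3], [4]].
Insert 1: 1 bumps 2 from row 1; 2 bumps 4 from row 2; 4 bumps 5 from row 3; 5 starts row 4. P = [[1, 3], [2], [4], [5]], Q = [[1, 2], [3], [4], [5]].

So P = [[1, 3], [2], [4], [5]], Q = [[1, 2], [3], [4], [5]].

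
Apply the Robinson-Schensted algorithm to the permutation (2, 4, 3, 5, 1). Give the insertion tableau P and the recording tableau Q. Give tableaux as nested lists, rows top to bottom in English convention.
P = [[1, 3, 5], [2], [4]], Q = [[1, 2, 4], [3], [5]]

Insert each entry of the permutation into P by Schensted row insertion, recording in Q the position of each new cell.

Insert 2: appended to row 1. P = [[2]].
Insert 4: appended to row 1. P = [[2, 4]].
Insert 3: 3 bumps 4 from row 1; 4 starts row 2. P = [[2, 3], [4]].
Insert 5: appended to row 1. P = [[2, 3, 5], [4]].
Insert 1: 1 bumps 2 from row 1; 2 bumps 4 from row 2; 4 starts row 3. P = [[1, 3, 5], [2], [4]].

So P = [[1, 3, 5], [2], [4]], Q = [[1, 2, 4], [3], [5]].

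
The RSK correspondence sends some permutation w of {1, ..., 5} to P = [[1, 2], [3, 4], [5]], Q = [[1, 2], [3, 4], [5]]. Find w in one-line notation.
3 5 1 4 2

Reverse RSK: for i = n, n-1, ..., 1, locate i in Q, remove the corresponding corner cell from P, and reverse-bump its entry up through P; the value ejected from row 1 is w(i).

So w = 3 5 1 4 2.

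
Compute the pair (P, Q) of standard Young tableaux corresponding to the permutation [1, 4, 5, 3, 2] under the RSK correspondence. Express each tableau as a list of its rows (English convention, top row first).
P = [[1, 2, 5], [3], [4]], Q = [[1, 2, 3], [4], [5]]

Insert each entry of the permutation into P by Schensted row insertion, recording in Q the position of each new cell.

Insert 1: appended to row 1. P = [[1]].
Insert 4: appended to row 1. P = [[1, 4]].
Insert 5: appended to row 1. P = [[1, 4, 5]].
Insert 3: 3 bumps 4 from row 1; 4 starts row 2. P = [[1, 3, 5], [4]].
Insert 2: 2 bumps 3 from row 1; 3 bumps 4 from row 2; 4 starts row 3. P = [[1, 2, 5], [3], [4]].

So P = [[1, 2, 5], [3], [4]], Q = [[1, 2, 3], [4], [5]].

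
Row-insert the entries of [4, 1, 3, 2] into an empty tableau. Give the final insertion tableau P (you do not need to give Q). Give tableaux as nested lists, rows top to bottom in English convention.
Insert 4: appended to row 1. P = [[4]].
Insert 1: 1 bumps 4 from row 1; 4 starts row 2. P = [[1], [4]].
Insert 3: appended to row 1. P = [[1, 3], [4]].
Insert 2: 2 bumps 3 from row 1; 3 bumps 4 from row 2; 4 starts row 3. P = [[1, 2], [3], [4]].

So P = [[1, 2], [3], [4]].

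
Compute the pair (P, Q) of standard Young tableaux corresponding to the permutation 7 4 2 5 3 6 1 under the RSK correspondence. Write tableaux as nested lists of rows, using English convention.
P = [[1, 3, 6], [2, 5], [4], [7]], Q = [[1, 4, 6], [2, 5], [3], [7]]

Insert each entry of the permutation into P by Schensted row insertion, recording in Q the position of each new cell.

Insert 7: appended to row 1. P = [[7]], Q = [[1]].
Insert 4: 4 bumps 7 from row 1; 7 starts row 2. P = [[4], [7]], Q = [[1], [2]].
Insert 2: 2 bumps 4 from row 1; 4 bumps 7 from row 2; 7 starts row 3. P = [[2], [4], [7]], Q = [[1], [2], [3]].
Insert 5: appended to row 1. P = [[2, 5], [4], [7]], Q = [[1, 4], [2], [3]].
Insert 3: 3 bumps 5 from row 1; 5 appends to row 2. P = [[2, 3], [4, 5], [7]], Q = [[1, 4], [2, 5], [3]].
Insert 6: appended to row 1. P = [[2, 3, 6], [4, 5], [7]], Q = [[1, 4, 6], [2, 5], [3]].
Insert 1: 1 bumps 2 from row 1; 2 bumps 4 from row 2; 4 bumps 7 from row 3; 7 starts row 4. P = [[1, 3, 6], [2, 5], [4], [7]], Q = [[1, 4, 6], [2, 5], [3], [7]].

So P = [[1, 3, 6], [2, 5], [4], [7]], Q = [[1, 4, 6], [2, 5], [3], [7]].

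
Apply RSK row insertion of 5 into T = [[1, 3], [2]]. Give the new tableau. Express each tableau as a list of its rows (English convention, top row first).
[[1, 3, 5], [2]]

5 is larger than every entry of row 1, so it is appended to row 1. The new tableau is [[1, 3, 5], [2]].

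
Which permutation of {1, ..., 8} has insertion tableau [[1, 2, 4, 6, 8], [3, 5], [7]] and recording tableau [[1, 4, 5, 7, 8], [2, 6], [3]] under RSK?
7 3 1 2 5 4 6 8

Reverse the RSK construction: for i from n down to 1, find the cell of Q containing i, remove the entry at that cell from P, and reverse-bump it up through P; the value ejected from row 1 is w(i).

Step i=8: Q has 8 at row 1, column 5; remove that cell from P, ejecting 8. So w(8) = 8. P is now [[1, 2, 4, 6], [3, 5], [7]].
Step i=7: Q has 7 at row 1, column 4; remove that cell from P, ejecting 6. So w(7) = 6. P is now [[1, 2, 4], [3, 5], [7]].
Step i=6: Q has 6 at row 2, column 2; remove 5 from row 2 of P and reverse-bump: 5 enters row 1 and ejects 4. So w(6) = 4. P is now [[1, 2, 5], [3], [7]].
Step i=5: Q has 5 at row 1, column 3; remove that cell from P, ejecting 5. So w(5) = 5. P is now [[1, 2], [3], [7]].
Step i=4: Q has 4 at row 1, column 2; remove that cell from P, ejecting 2. So w(4) = 2. P is now [[1], [3], [7]].
Step i=3: Q has 3 at row 3, column 1; remove 7 from row 3 of P and reverse-bump: 7 enters row 2 and ejects 3; 3 enters row 1 and ejects 1. So w(3) = 1. P is now [[3], [7]].
Step i=2: Q has 2 at row 2, column 1; remove 7 from row 2 of P and reverse-bump: 7 enters row 1 and ejects 3. So w(2) = 3. P is now [[7]].
Step i=1: Q has 1 at row 1, column 1; remove that cell from P, ejecting 7. So w(1) = 7. P is now [].

So w = 7 3 1 2 5 4 6 8.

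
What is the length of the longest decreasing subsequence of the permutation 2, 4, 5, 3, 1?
3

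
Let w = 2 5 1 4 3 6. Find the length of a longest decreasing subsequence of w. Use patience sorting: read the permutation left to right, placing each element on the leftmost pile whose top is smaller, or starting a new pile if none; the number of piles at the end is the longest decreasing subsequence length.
3

2: new pile. tops = [2]
5: onto pile 1 (replacing 2). tops = [5]
1: new pile. tops = [5, 1]
4: onto pile 2 (replacing 1). tops = [5, 4]
3: new pile. tops = [5, 4, 3]
6: onto pile 1 (replacing 5). tops = [6, 4, 3]

3 piles, so the longest decreasing subsequence has length 3.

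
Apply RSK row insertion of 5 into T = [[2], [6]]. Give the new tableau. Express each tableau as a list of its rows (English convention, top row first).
[[2, 5], [6]]

5 is larger than every entry of row 1, so it is appended to row 1. The new tableau is [[2, 5], [6]].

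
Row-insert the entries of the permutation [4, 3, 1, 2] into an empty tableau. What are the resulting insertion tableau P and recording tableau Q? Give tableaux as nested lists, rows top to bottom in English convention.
P = [[1, 2], [3], [4]], Q = [[1, 4], [2], [3]]

Insert each entry of the permutation into P by Schensted row insertion, recording in Q the position of each new cell.

Insert 4: appended to row 1. P = [[4]], Q = [[1]].
Insert 3: 3 bumps 4 from row 1; 4 starts row 2. P = [[3], [4]], Q = [[1], [2]].
Insert 1: 1 bumps 3 from row 1; 3 bumps 4 from row 2; 4 starts row 3. P = [[1], [3], [4]], Q = [[1], [2], [3]].
Insert 2: appended to row 1. P = [[1, 2], [3], [4]], Q = [[1, 4], [2], [3]].

So P = [[1, 2], [3], [4]], Q = [[1, 4], [2], [3]].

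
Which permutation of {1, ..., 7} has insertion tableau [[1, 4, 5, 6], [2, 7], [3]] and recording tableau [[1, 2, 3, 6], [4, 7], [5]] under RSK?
Reverse RSK: for i = n, n-1, ..., 1, locate i in Q, remove the corresponding corner cell from P, and reverse-bump its entry up through P; the value ejected from row 1 is w(i).

So w = 3 4 5 2 1 7 6.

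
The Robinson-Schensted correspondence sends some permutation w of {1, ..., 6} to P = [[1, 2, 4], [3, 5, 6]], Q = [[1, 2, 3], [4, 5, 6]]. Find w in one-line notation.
3 5 6 1 2 4

Reverse RSK: for i = n, n-1, ..., 1, locate i in Q, remove the corresponding corner cell from P, and reverse-bump its entry up through P; the value ejected from row 1 is w(i).

So w = 3 5 6 1 2 4.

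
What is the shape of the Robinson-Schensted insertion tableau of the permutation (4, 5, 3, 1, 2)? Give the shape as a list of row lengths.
Row-insert each entry into an empty tableau.

After inserting 4: P = [[4]].
After inserting 5: P = [[4, 5]].
After inserting 3: P = [[3, 5], [4]].
After inserting 1: P = [[1, 5], [3], [4]].
After inserting 2: P = [[1, 2], [3, 5], [4]].

The final insertion tableau P = [[1, 2], [3, 5], [4]] has shape [2, 2, 1].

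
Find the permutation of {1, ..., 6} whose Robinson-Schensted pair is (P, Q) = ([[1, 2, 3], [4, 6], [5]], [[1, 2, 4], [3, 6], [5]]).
1 5 4 6 2 3

Reverse the RSK construction: for i from n down to 1, find the cell of Q containing i, remove the entry at that cell from P, and reverse-bump it up through P; the value ejected from row 1 is w(i).

Step i=6: Q has 6 at row 2, column 2; remove 6 from row 2 of P and reverse-bump: 6 enters row 1 and ejects 3. So w(6) = 3. P is now [[1, 2, 6], [4], [5]].
Step i=5: Q has 5 at row 3, column 1; remove 5 from row 3 of P and reverse-bump: 5 enters row 2 and ejects 4; 4 enters row 1 and ejects 2. So w(5) = 2. P is now [[1, 4, 6], [5]].
Step i=4: Q has 4 at row 1, column 3; remove that cell from P, ejecting 6. So w(4) = 6. P is now [[1, 4], [5]].
Step i=3: Q has 3 at row 2, column 1; remove 5 from row 2 of P and reverse-bump: 5 enters row 1 and ejects 4. So w(3) = 4. P is now [[1, 5]].
Step i=2: Q has 2 at row 1, column 2; remove that cell from P, ejecting 5. So w(2) = 5. P is now [[1]].
Step i=1: Q has 1 at row 1, column 1; remove that cell from P, ejecting 1. So w(1) = 1. P is now [].

So w = 1 5 4 6 2 3.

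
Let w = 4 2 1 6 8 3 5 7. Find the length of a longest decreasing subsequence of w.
3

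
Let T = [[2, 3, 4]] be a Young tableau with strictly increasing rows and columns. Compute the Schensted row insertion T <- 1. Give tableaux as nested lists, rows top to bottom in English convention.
[[1, 3, 4], [2]]

In row 1, 1 replaces 2 (the leftmost entry greater than 1); 2 is bumped to row 2. 2 starts a new row 2. The new tableau is [[1, 3, 4], [2]].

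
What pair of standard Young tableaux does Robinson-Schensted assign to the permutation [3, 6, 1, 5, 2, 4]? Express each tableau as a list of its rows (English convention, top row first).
P = [[1, 2, 4], [3, 5], [6]], Q = [[1, 2, 6], [3, 4], [5]]

Insert each entry of the permutation into P by Schensted row insertion, recording in Q the position of each new cell.

Insert 3: appended to row 1. P = [[3]].
Insert 6: appended to row 1. P = [[3, 6]].
Insert 1: 1 bumps 3 from row 1; 3 starts row 2. P = [[1, 6], [3]].
Insert 5: 5 bumps 6 from row 1; 6 appends to row 2. P = [[1, 5], [3, 6]].
Insert 2: 2 bumps 5 from row 1; 5 bumps 6 from row 2; 6 starts row 3. P = [[1, 2], [3, 5], [6]].
Insert 4: appended to row 1. P = [[1, 2, 4], [3, 5], [6]].

So P = [[1, 2, 4], [3, 5], [6]], Q = [[1, 2, 6], [3, 4], [5]].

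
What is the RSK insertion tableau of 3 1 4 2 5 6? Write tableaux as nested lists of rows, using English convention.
Insert 3: appended to row 1. P = [[3]].
Insert 1: 1 bumps 3 from row 1; 3 starts row 2. P = [[1], [3]].
Insert 4: appended to row 1. P = [[1, 4], [3]].
Insert 2: 2 bumps 4 from row 1; 4 appends to row 2. P = [[1, 2], [3, 4]].
Insert 5: appended to row 1. P = [[1, 2, 5], [3, 4]].
Insert 6: appended to row 1. P = [[1, 2, 5, 6], [3, 4]].

So P = [[1, 2, 5, 6], [3, 4]].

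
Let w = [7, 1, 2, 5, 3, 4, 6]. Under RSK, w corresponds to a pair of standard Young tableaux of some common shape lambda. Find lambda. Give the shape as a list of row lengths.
[5, 1, 1]

Row-insert each entry into an empty tableau.

After inserting 7: P = [[7]].
After inserting 1: P = [[1], [7]].
After inserting 2: P = [[1, 2], [7]].
After inserting 5: P = [[1, 2, 5], [7]].
After inserting 3: P = [[1, 2, 3], [5], [7]].
After inserting 4: P = [[1, 2, 3, 4], [5], [7]].
After inserting 6: P = [[1, 2, 3, 4, 6], [5], [7]].

The final insertion tableau P = [[1, 2, 3, 4, 6], [5], [7]] has shape [5, 1, 1].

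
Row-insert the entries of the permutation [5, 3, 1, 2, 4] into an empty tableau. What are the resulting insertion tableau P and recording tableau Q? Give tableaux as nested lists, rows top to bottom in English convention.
P = [[1, 2, 4], [3], [5]], Q = [[1, 4, 5], [2], [3]]

Insert each entry of the permutation into P by Schensted row insertion, recording in Q the position of each new cell.

After inserting 5: P = [[5]].
After inserting 3: P = [[3], [5]].
After inserting 1: P = [[1], [3], [5]].
After inserting 2: P = [[1, 2], [3], [5]].
After inserting 4: P = [[1, 2, 4], [3], [5]].

So P = [[1, 2, 4], [3], [5]], Q = [[1, 4, 5], [2], [3]].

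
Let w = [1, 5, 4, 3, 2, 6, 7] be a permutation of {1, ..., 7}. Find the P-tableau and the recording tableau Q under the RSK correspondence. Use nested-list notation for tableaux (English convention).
P = [[1, 2, 6, 7], [3], [4], [5]], Q = [[1, 2, 6, 7], [3], [4], [5]]

Insert each entry of the permutation into P by Schensted row insertion, recording in Q the position of each new cell.

Insert 1: appended to row 1. P = [[1]], Q = [[1]].
Insert 5: appended to row 1. P = [[1, 5]], Q = [[1, 2]].
Insert 4: 4 bumps 5 from row 1; 5 starts row 2. P = [[1, 4], [5]], Q = [[1, 2], [3]].
Insert 3: 3 bumps 4 from row 1; 4 bumps 5 from row 2; 5 starts row 3. P = [[1, 3], [4], [5]], Q = [[1, 2], [3], [4]].
Insert 2: 2 bumps 3 from row 1; 3 bumps 4 from row 2; 4 bumps 5 from row 3; 5 starts row 4. P = [[1, 2], [3], [4], [5]], Q = [[1, 2], [3], [4], [5]].
Insert 6: appended to row 1. P = [[1, 2, 6], [3], [4], [5]], Q = [[1, 2, 6], [3], [4], [5]].
Insert 7: appended to row 1. P = [[1, 2, 6, 7], [3], [4], [5]], Q = [[1, 2, 6, 7], [3], [4], [5]].

So P = [[1, 2, 6, 7], [3], [4], [5]], Q = [[1, 2, 6, 7], [3], [4], [5]].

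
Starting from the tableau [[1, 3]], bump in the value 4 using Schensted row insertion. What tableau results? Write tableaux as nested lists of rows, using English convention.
4 is larger than every entry of row 1, so it is appended to row 1. The new tableau is [[1, 3, 4]].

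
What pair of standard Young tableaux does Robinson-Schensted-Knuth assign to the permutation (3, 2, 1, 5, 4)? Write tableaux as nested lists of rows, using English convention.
Insert each entry of the permutation into P by Schensted row insertion, recording in Q the position of each new cell.

Insert 3: appended to row 1. P = [[3]].
Insert 2: 2 bumps 3 from row 1; 3 starts row 2. P = [[2], [3]].
Insert 1: 1 bumps 2 from row 1; 2 bumps 3 from row 2; 3 starts row 3. P = [[1], [2], [3]].
Insert 5: appended to row 1. P = [[1, 5], [2], [3]].
Insert 4: 4 bumps 5 from row 1; 5 appends to row 2. P = [[1, 4], [2, 5], [3]].

So P = [[1, 4], [2, 5], [3]], Q = [[1, 4], [2, 5], [3]].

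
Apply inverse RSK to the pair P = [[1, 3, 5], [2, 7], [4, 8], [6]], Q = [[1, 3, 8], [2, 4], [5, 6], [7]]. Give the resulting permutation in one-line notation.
Reverse the RSK construction: for i from n down to 1, find the cell of Q containing i, remove the entry at that cell from P, and reverse-bump it up through P; the value ejected from row 1 is w(i).

Step i=8: Q has 8 at row 1, column 3; remove that cell from P, ejecting 5. So w(8) = 5. P is now [[1, 3], [2, 7], [4, 8], [6]].
Step i=7: Q has 7 at row 4, column 1; remove 6 from row 4 of P and reverse-bump: 6 enters row 3 and ejects 4; 4 enters row 2 and ejects 2; 2 enters row 1 and ejects 1. So w(7) = 1. P is now [[2, 3], [4, 7], [6, 8]].
Step i=6: Q has 6 at row 3, column 2; remove 8 from row 3 of P and reverse-bump: 8 enters row 2 and ejects 7; 7 enters row 1 and ejects 3. So w(6) = 3. P is now [[2, 7], [4, 8], [6]].
Step i=5: Q has 5 at row 3, column 1; remove 6 from row 3 of P and reverse-bump: 6 enters row 2 and ejects 4; 4 enters row 1 and ejects 2. So w(5) = 2. P is now [[4, 7], [6, 8]].
Step i=4: Q has 4 at row 2, column 2; remove 8 from row 2 of P and reverse-bump: 8 enters row 1 and ejects 7. So w(4) = 7. P is now [[4, 8], [6]].
Step i=3: Q has 3 at row 1, column 2; remove that cell from P, ejecting 8. So w(3) = 8. P is now [[4], [6]].
Step i=2: Q has 2 at row 2, column 1; remove 6 from row 2 of P and reverse-bump: 6 enters row 1 and ejects 4. So w(2) = 4. P is now [[6]].
Step i=1: Q has 1 at row 1, column 1; remove that cell from P, ejecting 6. So w(1) = 6. P is now [].

So w = 6 4 8 7 2 3 1 5.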